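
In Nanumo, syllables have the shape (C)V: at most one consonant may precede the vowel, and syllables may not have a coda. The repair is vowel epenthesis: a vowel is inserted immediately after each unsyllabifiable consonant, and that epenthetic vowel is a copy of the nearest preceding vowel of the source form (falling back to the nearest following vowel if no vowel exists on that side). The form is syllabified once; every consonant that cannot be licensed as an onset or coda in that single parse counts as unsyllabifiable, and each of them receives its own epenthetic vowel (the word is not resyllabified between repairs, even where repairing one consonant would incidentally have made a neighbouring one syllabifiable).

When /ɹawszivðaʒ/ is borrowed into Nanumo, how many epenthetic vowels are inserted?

The unsyllabifiable consonants are /w/, /s/, /v/, /ʒ/; each receives one epenthetic vowel.

4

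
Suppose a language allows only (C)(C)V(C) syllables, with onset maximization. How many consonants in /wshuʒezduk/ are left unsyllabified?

Under (C)(C)V(C), the unsyllabifiable consonants are /w/ (at most one coda consonant is licensed; onsets may contain at most 2 consonants).

1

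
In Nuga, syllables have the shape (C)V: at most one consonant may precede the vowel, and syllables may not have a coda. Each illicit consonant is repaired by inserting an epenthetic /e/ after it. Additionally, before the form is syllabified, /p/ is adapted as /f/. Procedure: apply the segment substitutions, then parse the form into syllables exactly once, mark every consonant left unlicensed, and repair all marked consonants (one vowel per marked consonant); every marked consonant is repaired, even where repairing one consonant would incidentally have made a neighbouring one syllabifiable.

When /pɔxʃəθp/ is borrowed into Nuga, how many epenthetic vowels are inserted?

3

After substitution the input is /fɔxʃəθf/.
The unsyllabifiable consonants are /x/, /θ/, /f/; each receives one epenthetic vowel.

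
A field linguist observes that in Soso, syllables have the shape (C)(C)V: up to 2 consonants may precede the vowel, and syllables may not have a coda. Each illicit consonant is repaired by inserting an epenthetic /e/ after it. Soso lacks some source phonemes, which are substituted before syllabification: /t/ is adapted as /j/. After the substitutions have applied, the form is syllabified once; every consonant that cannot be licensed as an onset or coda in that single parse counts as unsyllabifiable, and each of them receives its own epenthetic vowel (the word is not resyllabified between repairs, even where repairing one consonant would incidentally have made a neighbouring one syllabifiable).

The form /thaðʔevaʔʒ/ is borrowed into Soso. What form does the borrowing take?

jhaðʔevaʔeʒe

Substitution: /t/ → /j/, giving /jhaðʔevaʔʒ/.
Syllabifying with onset maximization leaves /ʔ/, /ʒ/ stranded (no codas are permitted; onsets may contain at most 2 consonants).
Inserting the epenthetic vowel yields /ʔ/ → /ʔe/, /ʒ/ → /ʒe/.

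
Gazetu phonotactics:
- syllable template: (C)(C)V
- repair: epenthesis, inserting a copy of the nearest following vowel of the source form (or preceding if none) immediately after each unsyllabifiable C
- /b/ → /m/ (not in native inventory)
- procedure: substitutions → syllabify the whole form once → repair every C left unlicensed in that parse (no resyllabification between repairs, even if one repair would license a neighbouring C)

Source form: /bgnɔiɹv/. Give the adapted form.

mɔgnɔiɹivi

Substitution: /b/ → /m/, giving /mgnɔiɹv/.
Under (C)(C)V, the unsyllabifiable consonants are /m/, /ɹ/, /v/ (no codas are permitted; onsets may contain at most 2 consonants).
Inserting the epenthetic vowel yields /m/ → /mɔ/, /ɹ/ → /ɹi/, /v/ → /vi/.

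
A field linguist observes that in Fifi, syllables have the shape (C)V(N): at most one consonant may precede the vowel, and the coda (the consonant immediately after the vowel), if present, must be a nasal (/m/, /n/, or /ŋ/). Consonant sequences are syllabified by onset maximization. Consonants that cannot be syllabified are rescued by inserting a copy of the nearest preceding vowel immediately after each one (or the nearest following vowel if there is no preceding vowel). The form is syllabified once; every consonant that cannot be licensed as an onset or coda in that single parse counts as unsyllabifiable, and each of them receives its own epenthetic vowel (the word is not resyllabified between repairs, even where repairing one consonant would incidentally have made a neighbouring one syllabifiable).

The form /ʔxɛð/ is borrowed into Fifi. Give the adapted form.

Syllabifying with onset maximization leaves /ʔ/, /ð/ stranded (only a nasal (/m/, /n/, or /ŋ/) is licensed in coda position; onsets are limited to one consonant).
Epenthesis after each stranded consonant: /ʔ/ → /ʔɛ/, /ð/ → /ðɛ/.

ʔɛxɛðɛ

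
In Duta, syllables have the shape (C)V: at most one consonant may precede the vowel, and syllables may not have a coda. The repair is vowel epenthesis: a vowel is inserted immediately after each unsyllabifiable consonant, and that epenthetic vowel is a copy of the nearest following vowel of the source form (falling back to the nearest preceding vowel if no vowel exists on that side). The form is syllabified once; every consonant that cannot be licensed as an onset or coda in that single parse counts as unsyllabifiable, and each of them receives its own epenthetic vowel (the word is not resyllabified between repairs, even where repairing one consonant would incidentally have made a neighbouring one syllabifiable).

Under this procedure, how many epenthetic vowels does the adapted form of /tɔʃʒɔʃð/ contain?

3

The unsyllabifiable consonants are /ʃ/, /ʃ/, /ð/; each receives one epenthetic vowel.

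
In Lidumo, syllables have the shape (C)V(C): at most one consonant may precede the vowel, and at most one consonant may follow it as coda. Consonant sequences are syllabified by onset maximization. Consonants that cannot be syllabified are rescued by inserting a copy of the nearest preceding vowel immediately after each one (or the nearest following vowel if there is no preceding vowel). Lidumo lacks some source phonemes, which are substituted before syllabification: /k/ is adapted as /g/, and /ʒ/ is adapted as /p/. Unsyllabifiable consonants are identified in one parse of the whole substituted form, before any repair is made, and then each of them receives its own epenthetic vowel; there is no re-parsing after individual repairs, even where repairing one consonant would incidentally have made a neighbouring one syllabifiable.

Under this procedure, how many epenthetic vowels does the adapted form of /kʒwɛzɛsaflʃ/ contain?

4

After substitution the input is /gpwɛzɛsaflʃ/.
The unsyllabifiable consonants are /g/, /p/, /l/, /ʃ/; each receives one epenthetic vowel.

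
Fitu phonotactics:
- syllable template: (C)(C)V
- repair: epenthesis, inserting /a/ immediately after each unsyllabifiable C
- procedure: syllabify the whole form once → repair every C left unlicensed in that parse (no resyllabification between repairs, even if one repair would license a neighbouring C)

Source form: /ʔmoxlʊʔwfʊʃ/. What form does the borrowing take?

Under (C)(C)V, the unsyllabifiable consonants are /ʔ/, /ʃ/ (no codas are permitted; onsets may contain at most 2 consonants).
Epenthesis after each stranded consonant: /ʔ/ → /ʔa/, /ʃ/ → /ʃa/.

ʔmoxlʊʔawfʊʃa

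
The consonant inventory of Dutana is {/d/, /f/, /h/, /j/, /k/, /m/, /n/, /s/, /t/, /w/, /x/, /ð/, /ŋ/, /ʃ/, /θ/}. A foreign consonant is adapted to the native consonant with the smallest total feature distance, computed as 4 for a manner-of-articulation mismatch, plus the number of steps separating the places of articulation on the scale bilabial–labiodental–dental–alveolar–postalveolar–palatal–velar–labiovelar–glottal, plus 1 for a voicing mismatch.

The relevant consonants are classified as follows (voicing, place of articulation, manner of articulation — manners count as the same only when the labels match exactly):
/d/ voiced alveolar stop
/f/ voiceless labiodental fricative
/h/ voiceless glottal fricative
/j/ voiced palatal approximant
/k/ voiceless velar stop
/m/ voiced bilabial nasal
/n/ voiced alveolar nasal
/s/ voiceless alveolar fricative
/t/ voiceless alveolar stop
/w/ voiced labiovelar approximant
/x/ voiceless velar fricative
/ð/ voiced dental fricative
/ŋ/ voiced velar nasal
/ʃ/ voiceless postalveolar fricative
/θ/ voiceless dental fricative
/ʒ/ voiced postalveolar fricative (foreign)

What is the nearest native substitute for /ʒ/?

ʃ

/ʃ/ is closest: same manner (fricative), place distance 0 (postalveolar→postalveolar), voicing differs (+1); total 1. Next closest is /s/ at distance 2.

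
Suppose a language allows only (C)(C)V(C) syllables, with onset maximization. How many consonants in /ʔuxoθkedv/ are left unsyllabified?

1

Under (C)(C)V(C), the unsyllabifiable consonants are /v/ (at most one coda consonant is licensed; onsets may contain at most 2 consonants).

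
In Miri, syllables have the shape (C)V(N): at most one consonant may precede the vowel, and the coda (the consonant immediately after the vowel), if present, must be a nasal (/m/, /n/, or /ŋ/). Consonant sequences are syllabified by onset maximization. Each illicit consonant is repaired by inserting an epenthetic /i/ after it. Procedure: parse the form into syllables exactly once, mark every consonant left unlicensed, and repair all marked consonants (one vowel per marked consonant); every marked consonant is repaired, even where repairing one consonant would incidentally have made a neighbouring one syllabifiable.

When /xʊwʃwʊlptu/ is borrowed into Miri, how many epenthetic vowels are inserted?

4

The unsyllabifiable consonants are /w/, /ʃ/, /l/, /p/; each receives one epenthetic vowel.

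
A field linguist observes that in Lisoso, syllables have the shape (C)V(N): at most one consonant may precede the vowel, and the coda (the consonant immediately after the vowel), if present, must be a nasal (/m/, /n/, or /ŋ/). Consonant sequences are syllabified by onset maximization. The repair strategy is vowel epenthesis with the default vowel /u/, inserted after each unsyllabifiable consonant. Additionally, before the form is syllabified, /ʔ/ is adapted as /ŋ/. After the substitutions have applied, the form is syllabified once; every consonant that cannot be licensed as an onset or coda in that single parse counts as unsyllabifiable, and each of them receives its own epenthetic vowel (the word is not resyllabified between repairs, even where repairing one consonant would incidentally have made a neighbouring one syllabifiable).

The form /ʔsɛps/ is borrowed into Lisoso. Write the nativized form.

ŋusɛpusu

Substitution: /ʔ/ → /ŋ/, giving /ŋsɛps/.
Syllabifying with onset maximization leaves /ŋ/, /p/, /s/ stranded (only a nasal (/m/, /n/, or /ŋ/) is licensed in coda position; onsets are limited to one consonant).
Each unlicensed consonant becomes the onset of a new syllable: /ŋ/ → /ŋu/, /p/ → /pu/, /s/ → /su/.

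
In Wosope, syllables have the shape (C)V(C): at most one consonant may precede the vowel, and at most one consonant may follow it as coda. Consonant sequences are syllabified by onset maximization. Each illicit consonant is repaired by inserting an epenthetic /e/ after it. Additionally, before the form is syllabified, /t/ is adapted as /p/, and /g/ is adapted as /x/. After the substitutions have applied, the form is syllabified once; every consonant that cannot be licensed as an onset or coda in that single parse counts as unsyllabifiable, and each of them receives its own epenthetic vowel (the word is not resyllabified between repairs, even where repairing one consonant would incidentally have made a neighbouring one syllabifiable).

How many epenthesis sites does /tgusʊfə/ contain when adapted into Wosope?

After substitution the input is /pxusʊfə/.
The unsyllabifiable consonants are /p/; each receives one epenthetic vowel.

1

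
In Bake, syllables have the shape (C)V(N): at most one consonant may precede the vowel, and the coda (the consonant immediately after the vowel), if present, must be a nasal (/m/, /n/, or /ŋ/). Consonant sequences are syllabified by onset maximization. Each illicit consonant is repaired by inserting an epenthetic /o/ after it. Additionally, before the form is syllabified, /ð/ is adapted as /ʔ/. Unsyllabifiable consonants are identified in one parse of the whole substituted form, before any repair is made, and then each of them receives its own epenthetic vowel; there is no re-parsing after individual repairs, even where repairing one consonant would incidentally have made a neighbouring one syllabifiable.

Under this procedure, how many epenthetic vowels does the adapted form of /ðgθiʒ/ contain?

3

After substitution the input is /ʔgθiʒ/.
The unsyllabifiable consonants are /ʔ/, /g/, /ʒ/; each receives one epenthetic vowel.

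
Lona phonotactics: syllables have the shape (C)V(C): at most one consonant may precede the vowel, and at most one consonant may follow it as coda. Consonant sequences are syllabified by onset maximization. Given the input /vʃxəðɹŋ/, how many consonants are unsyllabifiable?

Syllabifying with onset maximization leaves /v/, /ʃ/, /ɹ/, /ŋ/ stranded (at most one coda consonant is licensed; onsets are limited to one consonant).

4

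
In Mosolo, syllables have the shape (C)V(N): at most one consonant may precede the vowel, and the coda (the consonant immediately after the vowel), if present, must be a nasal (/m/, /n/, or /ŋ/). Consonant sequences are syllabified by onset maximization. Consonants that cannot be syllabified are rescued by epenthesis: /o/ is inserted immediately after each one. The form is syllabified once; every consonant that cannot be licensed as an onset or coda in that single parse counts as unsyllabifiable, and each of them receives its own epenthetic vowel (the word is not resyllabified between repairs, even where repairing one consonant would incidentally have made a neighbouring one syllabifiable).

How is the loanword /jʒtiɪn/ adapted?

Under (C)V(N), the unsyllabifiable consonants are /j/, /ʒ/ (only a nasal (/m/, /n/, or /ŋ/) is licensed in coda position; onsets are limited to one consonant).
Inserting the epenthetic vowel yields /j/ → /jo/, /ʒ/ → /ʒo/.

joʒotiɪn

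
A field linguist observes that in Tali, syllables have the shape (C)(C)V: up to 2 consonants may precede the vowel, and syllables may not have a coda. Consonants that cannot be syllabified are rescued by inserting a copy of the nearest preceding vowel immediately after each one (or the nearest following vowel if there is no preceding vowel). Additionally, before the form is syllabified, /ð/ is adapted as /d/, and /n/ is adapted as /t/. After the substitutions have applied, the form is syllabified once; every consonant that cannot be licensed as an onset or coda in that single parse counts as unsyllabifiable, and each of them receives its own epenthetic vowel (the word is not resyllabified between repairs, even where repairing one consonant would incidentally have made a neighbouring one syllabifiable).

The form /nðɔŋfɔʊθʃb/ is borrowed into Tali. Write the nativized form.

tdɔŋfɔʊθʊʃʊbʊ

Substitution: /n/ → /t/, /ð/ → /d/, giving /tdɔŋfɔʊθʃb/.
Syllabifying with onset maximization leaves /θ/, /ʃ/, /b/ stranded (no codas are permitted; onsets may contain at most 2 consonants).
Each unlicensed consonant becomes the onset of a new syllable: /θ/ → /θʊ/, /ʃ/ → /ʃʊ/, /b/ → /bʊ/.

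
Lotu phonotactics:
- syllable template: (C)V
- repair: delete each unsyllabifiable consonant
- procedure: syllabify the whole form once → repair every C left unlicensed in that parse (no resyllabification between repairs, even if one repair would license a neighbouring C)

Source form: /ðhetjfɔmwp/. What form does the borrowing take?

hefɔ

The consonants /ð/, /t/, /j/, /m/, /w/, /p/ cannot be parsed into a legal (C)V syllable (no codas are permitted; onsets are limited to one consonant).
Each unlicensed consonant is deleted: /ð/, /t/, /j/, /m/, /w/, /p/.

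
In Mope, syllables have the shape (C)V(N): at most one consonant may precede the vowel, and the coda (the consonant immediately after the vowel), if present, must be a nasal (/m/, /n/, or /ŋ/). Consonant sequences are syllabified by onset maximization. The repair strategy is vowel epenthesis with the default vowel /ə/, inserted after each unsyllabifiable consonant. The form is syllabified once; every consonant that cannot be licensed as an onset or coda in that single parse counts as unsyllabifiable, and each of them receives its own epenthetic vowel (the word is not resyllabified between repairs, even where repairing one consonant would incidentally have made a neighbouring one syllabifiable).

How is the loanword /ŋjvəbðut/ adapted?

Under (C)V(N), the unsyllabifiable consonants are /ŋ/, /j/, /b/, /t/ (only a nasal (/m/, /n/, or /ŋ/) is licensed in coda position; onsets are limited to one consonant).
Epenthesis after each stranded consonant: /ŋ/ → /ŋə/, /j/ → /jə/, /b/ → /bə/, /t/ → /tə/.

ŋəjəvəbəðutə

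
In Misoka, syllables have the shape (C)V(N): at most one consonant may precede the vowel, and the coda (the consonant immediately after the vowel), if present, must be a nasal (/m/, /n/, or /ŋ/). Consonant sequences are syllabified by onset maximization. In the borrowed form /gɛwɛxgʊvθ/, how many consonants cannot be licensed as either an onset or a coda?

3

Under (C)V(N), the unsyllabifiable consonants are /x/, /v/, /θ/ (only a nasal (/m/, /n/, or /ŋ/) is licensed in coda position; onsets are limited to one consonant).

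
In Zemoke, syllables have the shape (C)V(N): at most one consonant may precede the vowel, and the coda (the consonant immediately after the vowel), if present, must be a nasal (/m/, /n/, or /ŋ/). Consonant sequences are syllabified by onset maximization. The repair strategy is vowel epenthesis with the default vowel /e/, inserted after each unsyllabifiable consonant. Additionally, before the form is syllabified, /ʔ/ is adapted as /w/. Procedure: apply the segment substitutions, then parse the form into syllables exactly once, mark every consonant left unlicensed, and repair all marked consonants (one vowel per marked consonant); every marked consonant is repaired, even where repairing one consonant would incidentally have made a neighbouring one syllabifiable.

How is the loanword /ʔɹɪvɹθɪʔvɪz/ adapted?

weɹɪveɹeθɪwevɪze

Substitution: /ʔ/ → /w/, giving /wɹɪvɹθɪwvɪz/.
Under (C)V(N), the unsyllabifiable consonants are /w/, /v/, /ɹ/, /w/, /z/ (only a nasal (/m/, /n/, or /ŋ/) is licensed in coda position; onsets are limited to one consonant).
Inserting the epenthetic vowel yields /w/ → /we/, /v/ → /ve/, /ɹ/ → /ɹe/, /w/ → /we/, /z/ → /ze/.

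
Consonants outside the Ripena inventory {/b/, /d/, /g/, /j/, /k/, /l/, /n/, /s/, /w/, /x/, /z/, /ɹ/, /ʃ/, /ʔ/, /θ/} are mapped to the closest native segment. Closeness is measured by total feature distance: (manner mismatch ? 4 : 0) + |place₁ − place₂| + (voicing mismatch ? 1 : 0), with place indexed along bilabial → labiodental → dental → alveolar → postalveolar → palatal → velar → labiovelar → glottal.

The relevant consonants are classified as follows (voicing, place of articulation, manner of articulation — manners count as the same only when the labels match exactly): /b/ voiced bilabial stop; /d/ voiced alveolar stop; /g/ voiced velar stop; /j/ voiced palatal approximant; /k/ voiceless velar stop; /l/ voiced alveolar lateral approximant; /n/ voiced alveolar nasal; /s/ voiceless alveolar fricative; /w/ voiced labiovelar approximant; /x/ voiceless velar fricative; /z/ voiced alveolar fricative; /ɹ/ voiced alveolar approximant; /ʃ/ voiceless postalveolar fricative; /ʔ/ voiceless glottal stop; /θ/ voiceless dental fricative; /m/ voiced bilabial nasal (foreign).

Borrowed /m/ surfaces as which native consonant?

n

/n/ is closest: same manner (nasal), place distance 3 (bilabial→alveolar), same voicing; total 3. Next closest is /b/ at distance 4.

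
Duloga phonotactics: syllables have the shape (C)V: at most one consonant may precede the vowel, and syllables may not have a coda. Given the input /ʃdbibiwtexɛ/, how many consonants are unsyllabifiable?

The consonants /ʃ/, /d/, /w/ cannot be parsed into a legal (C)V syllable (no codas are permitted; onsets are limited to one consonant).

3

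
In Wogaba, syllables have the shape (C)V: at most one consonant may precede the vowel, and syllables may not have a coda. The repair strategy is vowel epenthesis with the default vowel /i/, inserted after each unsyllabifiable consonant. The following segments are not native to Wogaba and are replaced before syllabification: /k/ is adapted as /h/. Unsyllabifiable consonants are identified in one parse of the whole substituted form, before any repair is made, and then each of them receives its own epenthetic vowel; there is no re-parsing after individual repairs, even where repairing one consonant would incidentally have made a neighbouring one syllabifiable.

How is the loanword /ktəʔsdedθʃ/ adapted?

Substitution: /k/ → /h/, giving /htəʔsdedθʃ/.
Syllabifying with onset maximization leaves /h/, /ʔ/, /s/, /d/, /θ/, /ʃ/ stranded (no codas are permitted; onsets are limited to one consonant).
Inserting the epenthetic vowel yields /h/ → /hi/, /ʔ/ → /ʔi/, /s/ → /si/, /d/ → /di/, /θ/ → /θi/, /ʃ/ → /ʃi/.

hitəʔisidediθiʃi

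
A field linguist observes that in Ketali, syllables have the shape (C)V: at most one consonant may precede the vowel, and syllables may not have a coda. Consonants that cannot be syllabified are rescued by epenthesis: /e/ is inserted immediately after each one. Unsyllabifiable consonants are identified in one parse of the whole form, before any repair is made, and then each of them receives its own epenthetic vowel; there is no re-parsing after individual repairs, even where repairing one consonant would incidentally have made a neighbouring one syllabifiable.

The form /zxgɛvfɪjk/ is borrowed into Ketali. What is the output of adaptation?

zexegɛvefɪjeke

Under (C)V, the unsyllabifiable consonants are /z/, /x/, /v/, /j/, /k/ (no codas are permitted; onsets are limited to one consonant).
Each unlicensed consonant becomes the onset of a new syllable: /z/ → /ze/, /x/ → /xe/, /v/ → /ve/, /j/ → /je/, /k/ → /ke/.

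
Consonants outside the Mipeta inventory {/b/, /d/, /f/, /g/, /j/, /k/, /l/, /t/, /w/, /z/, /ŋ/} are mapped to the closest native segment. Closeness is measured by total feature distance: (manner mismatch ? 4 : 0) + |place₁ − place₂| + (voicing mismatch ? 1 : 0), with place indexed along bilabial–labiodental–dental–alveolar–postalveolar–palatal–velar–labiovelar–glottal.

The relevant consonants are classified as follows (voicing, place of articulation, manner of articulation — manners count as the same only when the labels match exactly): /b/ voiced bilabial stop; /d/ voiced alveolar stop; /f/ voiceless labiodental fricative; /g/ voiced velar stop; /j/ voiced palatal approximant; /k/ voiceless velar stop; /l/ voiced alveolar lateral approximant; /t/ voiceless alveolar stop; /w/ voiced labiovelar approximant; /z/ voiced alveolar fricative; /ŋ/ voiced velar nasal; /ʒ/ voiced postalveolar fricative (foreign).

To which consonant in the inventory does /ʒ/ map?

z

/z/ is closest: same manner (fricative), place distance 1 (postalveolar→alveolar), same voicing; total 1. Next closest is /f/ at distance 4.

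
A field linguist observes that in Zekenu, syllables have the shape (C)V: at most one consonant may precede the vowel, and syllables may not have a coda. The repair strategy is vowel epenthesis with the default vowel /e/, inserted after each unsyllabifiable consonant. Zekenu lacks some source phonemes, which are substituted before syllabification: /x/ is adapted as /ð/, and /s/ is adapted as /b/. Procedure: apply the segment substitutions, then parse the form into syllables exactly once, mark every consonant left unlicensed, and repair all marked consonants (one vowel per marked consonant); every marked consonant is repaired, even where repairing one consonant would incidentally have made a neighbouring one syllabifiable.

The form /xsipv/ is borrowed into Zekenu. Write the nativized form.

ðebipeve

Substitution: /x/ → /ð/, /s/ → /b/, giving /ðbipv/.
Under (C)V, the unsyllabifiable consonants are /ð/, /p/, /v/ (no codas are permitted; onsets are limited to one consonant).
Inserting the epenthetic vowel yields /ð/ → /ðe/, /p/ → /pe/, /v/ → /ve/.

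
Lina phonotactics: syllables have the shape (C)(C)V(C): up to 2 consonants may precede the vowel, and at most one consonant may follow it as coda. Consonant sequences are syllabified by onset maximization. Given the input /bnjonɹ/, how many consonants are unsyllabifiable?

Syllabifying with onset maximization leaves /b/, /ɹ/ stranded (at most one coda consonant is licensed; onsets may contain at most 2 consonants).

2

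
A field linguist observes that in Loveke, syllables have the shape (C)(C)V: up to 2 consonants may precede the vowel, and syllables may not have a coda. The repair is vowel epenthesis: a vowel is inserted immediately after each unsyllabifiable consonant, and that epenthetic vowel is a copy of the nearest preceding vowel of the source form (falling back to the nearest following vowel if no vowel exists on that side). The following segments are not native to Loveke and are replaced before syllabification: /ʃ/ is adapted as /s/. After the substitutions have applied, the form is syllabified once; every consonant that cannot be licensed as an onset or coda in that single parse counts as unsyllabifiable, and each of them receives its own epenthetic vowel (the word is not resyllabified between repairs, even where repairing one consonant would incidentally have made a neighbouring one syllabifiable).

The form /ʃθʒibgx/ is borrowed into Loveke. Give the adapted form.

siθʒibigixi

Substitution: /ʃ/ → /s/, giving /sθʒibgx/.
Under (C)(C)V, the unsyllabifiable consonants are /s/, /b/, /g/, /x/ (no codas are permitted; onsets may contain at most 2 consonants).
Epenthesis after each stranded consonant: /s/ → /si/, /b/ → /bi/, /g/ → /gi/, /x/ → /xi/.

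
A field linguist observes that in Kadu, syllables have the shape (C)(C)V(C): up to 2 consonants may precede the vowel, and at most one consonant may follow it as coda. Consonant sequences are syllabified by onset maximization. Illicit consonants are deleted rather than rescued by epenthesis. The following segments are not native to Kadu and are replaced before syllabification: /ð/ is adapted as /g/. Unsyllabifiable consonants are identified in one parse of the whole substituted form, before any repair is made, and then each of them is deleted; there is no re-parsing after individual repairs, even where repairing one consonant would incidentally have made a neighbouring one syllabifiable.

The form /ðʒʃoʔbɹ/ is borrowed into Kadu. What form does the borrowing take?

ʒʃoʔ

Substitution: /ð/ → /g/, giving /gʒʃoʔbɹ/.
Syllabifying with onset maximization leaves /g/, /b/, /ɹ/ stranded (at most one coda consonant is licensed; onsets may contain at most 2 consonants).
Each unlicensed consonant is deleted: /g/, /b/, /ɹ/.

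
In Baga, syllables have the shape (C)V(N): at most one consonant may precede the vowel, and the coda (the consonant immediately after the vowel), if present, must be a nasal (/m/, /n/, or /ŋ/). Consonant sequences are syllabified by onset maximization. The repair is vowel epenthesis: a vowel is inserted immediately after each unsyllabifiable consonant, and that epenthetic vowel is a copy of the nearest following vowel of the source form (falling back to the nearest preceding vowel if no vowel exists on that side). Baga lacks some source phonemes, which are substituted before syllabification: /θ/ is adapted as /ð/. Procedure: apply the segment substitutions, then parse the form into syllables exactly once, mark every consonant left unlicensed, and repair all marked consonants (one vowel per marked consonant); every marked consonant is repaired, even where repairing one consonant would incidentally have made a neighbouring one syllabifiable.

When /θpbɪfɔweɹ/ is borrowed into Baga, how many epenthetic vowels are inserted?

3

After substitution the input is /ðpbɪfɔweɹ/.
The unsyllabifiable consonants are /ð/, /p/, /ɹ/; each receives one epenthetic vowel.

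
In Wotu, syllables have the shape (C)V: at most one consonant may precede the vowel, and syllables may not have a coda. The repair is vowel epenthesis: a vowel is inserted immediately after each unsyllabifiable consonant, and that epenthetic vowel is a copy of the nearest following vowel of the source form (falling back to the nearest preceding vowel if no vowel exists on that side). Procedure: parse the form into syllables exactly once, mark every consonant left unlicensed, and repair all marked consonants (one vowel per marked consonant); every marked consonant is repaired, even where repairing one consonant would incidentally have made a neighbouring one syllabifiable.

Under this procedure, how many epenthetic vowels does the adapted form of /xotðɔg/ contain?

The unsyllabifiable consonants are /t/, /g/; each receives one epenthetic vowel.

2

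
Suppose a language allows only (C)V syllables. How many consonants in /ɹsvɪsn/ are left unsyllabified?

Syllabifying with onset maximization leaves /ɹ/, /s/, /s/, /n/ stranded (no codas are permitted; onsets are limited to one consonant).

4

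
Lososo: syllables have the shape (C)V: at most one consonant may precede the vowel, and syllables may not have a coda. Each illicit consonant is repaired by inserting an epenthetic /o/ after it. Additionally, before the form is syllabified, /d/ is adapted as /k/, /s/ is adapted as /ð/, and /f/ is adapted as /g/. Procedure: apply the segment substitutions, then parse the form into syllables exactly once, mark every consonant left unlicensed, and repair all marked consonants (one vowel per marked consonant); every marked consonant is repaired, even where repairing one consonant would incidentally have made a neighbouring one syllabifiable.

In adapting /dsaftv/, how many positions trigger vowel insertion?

4

After substitution the input is /kðagtv/.
The unsyllabifiable consonants are /k/, /g/, /t/, /v/; each receives one epenthetic vowel.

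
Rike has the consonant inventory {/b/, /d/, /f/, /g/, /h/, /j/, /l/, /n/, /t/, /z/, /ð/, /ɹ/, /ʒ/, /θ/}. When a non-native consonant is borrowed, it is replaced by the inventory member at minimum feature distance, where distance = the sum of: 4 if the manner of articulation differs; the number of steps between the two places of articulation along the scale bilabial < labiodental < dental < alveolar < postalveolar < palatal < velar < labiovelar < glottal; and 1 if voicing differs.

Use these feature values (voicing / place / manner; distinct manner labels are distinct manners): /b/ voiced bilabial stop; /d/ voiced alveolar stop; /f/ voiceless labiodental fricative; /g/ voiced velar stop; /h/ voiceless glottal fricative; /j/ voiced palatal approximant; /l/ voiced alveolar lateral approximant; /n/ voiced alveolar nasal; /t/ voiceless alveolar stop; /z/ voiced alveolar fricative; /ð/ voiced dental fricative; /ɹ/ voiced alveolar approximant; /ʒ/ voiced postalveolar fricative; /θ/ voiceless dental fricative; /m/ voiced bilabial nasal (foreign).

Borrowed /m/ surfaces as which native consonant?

/n/ is closest: same manner (nasal), place distance 3 (bilabial→alveolar), same voicing; total 3. Next closest is /b/ at distance 4.

n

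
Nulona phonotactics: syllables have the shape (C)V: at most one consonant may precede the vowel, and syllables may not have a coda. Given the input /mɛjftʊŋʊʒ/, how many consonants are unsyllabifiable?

3

Under (C)V, the unsyllabifiable consonants are /j/, /f/, /ʒ/ (no codas are permitted; onsets are limited to one consonant).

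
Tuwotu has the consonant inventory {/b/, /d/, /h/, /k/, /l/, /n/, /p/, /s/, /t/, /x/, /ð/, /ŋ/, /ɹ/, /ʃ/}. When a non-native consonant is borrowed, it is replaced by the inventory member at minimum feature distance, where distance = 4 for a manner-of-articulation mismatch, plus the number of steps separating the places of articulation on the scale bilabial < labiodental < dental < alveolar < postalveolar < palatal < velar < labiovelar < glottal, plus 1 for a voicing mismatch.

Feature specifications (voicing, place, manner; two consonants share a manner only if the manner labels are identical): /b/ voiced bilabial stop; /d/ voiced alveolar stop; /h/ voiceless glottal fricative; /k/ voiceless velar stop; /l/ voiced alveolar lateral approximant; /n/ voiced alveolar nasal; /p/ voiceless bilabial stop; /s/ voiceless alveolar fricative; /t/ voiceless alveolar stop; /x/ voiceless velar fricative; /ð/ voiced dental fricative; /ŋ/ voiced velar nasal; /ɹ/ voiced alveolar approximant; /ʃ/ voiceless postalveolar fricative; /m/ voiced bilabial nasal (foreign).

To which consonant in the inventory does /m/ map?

/n/ is closest: same manner (nasal), place distance 3 (bilabial→alveolar), same voicing; total 3. Next closest is /b/ at distance 4.

n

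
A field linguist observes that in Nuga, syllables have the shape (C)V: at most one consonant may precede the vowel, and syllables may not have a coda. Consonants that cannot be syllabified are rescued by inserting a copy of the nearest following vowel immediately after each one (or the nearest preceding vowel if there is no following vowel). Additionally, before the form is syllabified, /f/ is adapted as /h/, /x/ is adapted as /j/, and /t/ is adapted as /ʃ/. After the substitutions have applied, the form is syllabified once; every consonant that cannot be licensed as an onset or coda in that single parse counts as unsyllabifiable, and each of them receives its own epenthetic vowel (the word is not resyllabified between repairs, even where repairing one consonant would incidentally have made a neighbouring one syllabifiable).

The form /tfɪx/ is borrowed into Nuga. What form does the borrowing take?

Substitution: /t/ → /ʃ/, /f/ → /h/, /x/ → /j/, giving /ʃhɪj/.
The consonants /ʃ/, /j/ cannot be parsed into a legal (C)V syllable (no codas are permitted; onsets are limited to one consonant).
Epenthesis after each stranded consonant: /ʃ/ → /ʃɪ/, /j/ → /jɪ/.

ʃɪhɪjɪ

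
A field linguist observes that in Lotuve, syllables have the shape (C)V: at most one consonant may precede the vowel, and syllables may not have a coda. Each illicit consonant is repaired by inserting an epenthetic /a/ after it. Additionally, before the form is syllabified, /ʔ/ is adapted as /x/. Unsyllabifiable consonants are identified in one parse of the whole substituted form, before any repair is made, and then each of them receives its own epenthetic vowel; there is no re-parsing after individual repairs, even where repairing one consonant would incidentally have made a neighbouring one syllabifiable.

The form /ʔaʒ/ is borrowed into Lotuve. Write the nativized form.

Substitution: /ʔ/ → /x/, giving /xaʒ/.
The consonants /ʒ/ cannot be parsed into a legal (C)V syllable (no codas are permitted; onsets are limited to one consonant).
Inserting the epenthetic vowel yields /ʒ/ → /ʒa/.

xaʒa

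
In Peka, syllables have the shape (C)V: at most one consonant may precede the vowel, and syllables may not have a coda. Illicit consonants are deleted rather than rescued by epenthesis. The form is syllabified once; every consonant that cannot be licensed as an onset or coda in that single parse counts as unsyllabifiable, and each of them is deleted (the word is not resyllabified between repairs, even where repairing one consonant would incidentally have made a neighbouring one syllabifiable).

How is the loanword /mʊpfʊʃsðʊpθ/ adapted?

Under (C)V, the unsyllabifiable consonants are /p/, /ʃ/, /s/, /p/, /θ/ (no codas are permitted; onsets are limited to one consonant).
Deleting the stranded consonants removes /p/, /ʃ/, /s/, /p/, /θ/.

mʊfʊðʊ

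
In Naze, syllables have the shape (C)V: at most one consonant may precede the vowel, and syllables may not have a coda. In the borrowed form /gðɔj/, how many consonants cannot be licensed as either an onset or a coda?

Syllabifying with onset maximization leaves /g/, /j/ stranded (no codas are permitted; onsets are limited to one consonant).

2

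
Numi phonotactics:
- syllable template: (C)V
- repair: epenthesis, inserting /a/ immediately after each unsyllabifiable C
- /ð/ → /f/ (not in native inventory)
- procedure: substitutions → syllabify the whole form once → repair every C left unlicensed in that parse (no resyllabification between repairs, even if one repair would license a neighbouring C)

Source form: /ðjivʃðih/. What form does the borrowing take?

Substitution: /ð/ → /f/, giving /fjivʃfih/.
Under (C)V, the unsyllabifiable consonants are /f/, /v/, /ʃ/, /h/ (no codas are permitted; onsets are limited to one consonant).
Each unlicensed consonant becomes the onset of a new syllable: /f/ → /fa/, /v/ → /va/, /ʃ/ → /ʃa/, /h/ → /ha/.

fajivaʃafiha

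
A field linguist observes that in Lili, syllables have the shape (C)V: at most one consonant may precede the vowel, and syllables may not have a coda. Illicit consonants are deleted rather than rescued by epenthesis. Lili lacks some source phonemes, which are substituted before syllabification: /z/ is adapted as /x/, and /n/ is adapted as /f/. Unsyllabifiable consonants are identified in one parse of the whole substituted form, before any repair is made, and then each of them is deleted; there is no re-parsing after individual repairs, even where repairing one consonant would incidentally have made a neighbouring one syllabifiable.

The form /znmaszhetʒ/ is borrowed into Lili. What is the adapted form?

Substitution: /z/ → /x/, /n/ → /f/, giving /xfmasxhetʒ/.
Under (C)V, the unsyllabifiable consonants are /x/, /f/, /s/, /x/, /t/, /ʒ/ (no codas are permitted; onsets are limited to one consonant).
Each unlicensed consonant is deleted: /x/, /f/, /s/, /x/, /t/, /ʒ/.

mahe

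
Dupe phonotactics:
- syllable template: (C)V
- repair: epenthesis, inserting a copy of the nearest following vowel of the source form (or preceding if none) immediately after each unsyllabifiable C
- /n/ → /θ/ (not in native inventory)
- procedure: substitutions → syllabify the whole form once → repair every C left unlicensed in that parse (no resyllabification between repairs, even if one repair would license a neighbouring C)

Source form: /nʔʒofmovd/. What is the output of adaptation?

θoʔoʒofomovodo

Substitution: /n/ → /θ/, giving /θʔʒofmovd/.
The consonants /θ/, /ʔ/, /f/, /v/, /d/ cannot be parsed into a legal (C)V syllable (no codas are permitted; onsets are limited to one consonant).
Epenthesis after each stranded consonant: /θ/ → /θo/, /ʔ/ → /ʔo/, /f/ → /fo/, /v/ → /vo/, /d/ → /do/.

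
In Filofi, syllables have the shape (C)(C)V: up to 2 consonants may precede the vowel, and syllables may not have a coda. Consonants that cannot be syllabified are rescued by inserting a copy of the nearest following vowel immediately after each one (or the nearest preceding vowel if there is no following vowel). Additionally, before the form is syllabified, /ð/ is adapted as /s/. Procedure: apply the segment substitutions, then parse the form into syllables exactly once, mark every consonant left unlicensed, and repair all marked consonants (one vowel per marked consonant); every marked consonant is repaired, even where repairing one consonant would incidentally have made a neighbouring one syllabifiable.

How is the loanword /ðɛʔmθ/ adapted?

Substitution: /ð/ → /s/, giving /sɛʔmθ/.
Under (C)(C)V, the unsyllabifiable consonants are /ʔ/, /m/, /θ/ (no codas are permitted; onsets may contain at most 2 consonants).
Each unlicensed consonant becomes the onset of a new syllable: /ʔ/ → /ʔɛ/, /m/ → /mɛ/, /θ/ → /θɛ/.

sɛʔɛmɛθɛ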